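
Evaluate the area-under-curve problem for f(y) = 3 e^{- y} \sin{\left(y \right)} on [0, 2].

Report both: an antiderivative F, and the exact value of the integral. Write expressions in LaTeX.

An antiderivative F(y) passes only if d/dy[F] lands on f(y) exactly.
F(y) = \frac{3 \left(- \sin{\left(y \right)} - \cos{\left(y \right)}\right) e^{- y}}{2} is an antiderivative of f.
Check: d/dy[\frac{3 \left(- \sin{\left(y \right)} - \cos{\left(y \right)}\right) e^{- y}}{2}] = 3 e^{- y} \sin{\left(y \right)} = f(y).
F(2) = - \frac{3 \sin{\left(2 \right)}}{2 e^{2}} - \frac{3 \cos{\left(2 \right)}}{2 e^{2}}; F(0) = - \frac{3}{2}.
Integral = F(2) - F(0) = - \frac{3 \sin{\left(2 \right)}}{2 e^{2}} - \frac{3 \cos{\left(2 \right)}}{2 e^{2}} + \frac{3}{2}.

Antiderivative: F(y) = \frac{3 \left(- \sin{\left(y \right)} - \cos{\left(y \right)}\right) e^{- y}}{2}; value = - \frac{3 \sin{\left(2 \right)}}{2 e^{2}} - \frac{3 \cos{\left(2 \right)}}{2 e^{2}} + \frac{3}{2}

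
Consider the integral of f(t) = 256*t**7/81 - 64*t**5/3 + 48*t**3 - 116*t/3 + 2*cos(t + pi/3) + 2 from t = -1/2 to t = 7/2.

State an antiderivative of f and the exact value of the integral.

Antiderivative: F(t) = (256*t**8 - 2304*t**6 + 7776*t**4 - 12528*t**2 + 1296*t + 1296*sin(t + pi/3) + 9153)/648; value = 2*sin(pi/3 + 7/2) - 2*cos(1/2 + pi/6) + 106280/27

The integrand splits into summands that can be handled one at a time.
F(t) = (256*t**8 - 2304*t**6 + 7776*t**4 - 12528*t**2 + 1296*t + 1296*sin(t + pi/3) + 9153)/648 is an antiderivative of f.
Check: d/dt[(256*t**8 - 2304*t**6 + 7776*t**4 - 12528*t**2 + 1296*t + 1296*sin(t + pi/3) + 9153)/648] = 256*t**7/81 - 64*t**5/3 + 48*t**3 - 116*t/3 + 2*cos(t + pi/3) + 2 = f(t).
F(7/2) = 2*sin(pi/3 + 7/2) + 319568/81; F(-1/2) = 2*cos(1/2 + pi/6) + 728/81.
Integral = F(7/2) - F(-1/2) = 2*sin(pi/3 + 7/2) - 2*cos(1/2 + pi/6) + 106280/27.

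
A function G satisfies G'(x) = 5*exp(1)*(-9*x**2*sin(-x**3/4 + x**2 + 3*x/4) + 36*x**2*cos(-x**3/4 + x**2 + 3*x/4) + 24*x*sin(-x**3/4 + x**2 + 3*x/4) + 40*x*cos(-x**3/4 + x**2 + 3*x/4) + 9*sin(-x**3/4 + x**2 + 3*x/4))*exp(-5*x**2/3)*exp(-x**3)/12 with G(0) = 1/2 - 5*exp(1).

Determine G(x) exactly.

G(x) = -5*exp(-x**3 - 5*x**2/3 + 1)*cos(-x**3/4 + x**2 + 3*x/4) + 1/2

Recognize the product-rule pattern: G'(x) = u'v + uv' with u = -5*cos(-x**3/4 + x**2 + 3*x/4), v = exp(-x**3 - 5*x**2/3 + 1), so integration by parts undoes it.
A general antiderivative is -5*exp(-x**3 - 5*x**2/3 + 1)*cos(-x**3/4 + x**2 + 3*x/4) + C.
The condition gives C = 1/2 - 5*exp(1) - (-5*exp(1)) = 1/2.
So G(x) = -5*exp(-x**3 - 5*x**2/3 + 1)*cos(-x**3/4 + x**2 + 3*x/4) + 1/2.
Check: d/dx[-5*exp(-x**3 - 5*x**2/3 + 1)*cos(-x**3/4 + x**2 + 3*x/4) + 1/2] = exp(1)*(-45*x**2*sin(-x**3/4 + x**2 + 3*x/4) + 180*x**2*cos(-x**3/4 + x**2 + 3*x/4) + 120*x*sin(-x**3/4 + x**2 + 3*x/4) + 200*x*cos(-x**3/4 + x**2 + 3*x/4) + 45*sin(-x**3/4 + x**2 + 3*x/4))*exp(-5*x**2/3)*exp(-x**3)/12, which equals G'(x).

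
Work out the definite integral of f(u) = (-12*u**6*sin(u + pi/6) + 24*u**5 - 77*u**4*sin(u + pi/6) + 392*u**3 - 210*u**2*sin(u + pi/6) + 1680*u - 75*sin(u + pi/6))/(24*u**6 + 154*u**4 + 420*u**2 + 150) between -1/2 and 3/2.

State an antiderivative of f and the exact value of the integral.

A candidate is checked by its d/du: the result must match f(u).
F(u) = (5*log(4*u**2 + 5/3) - 2*log(u**4/3 + 2*u**2 + 5) + cos(u + pi/6))/2 is an antiderivative of f.
Check: d/du[(5*log(4*u**2 + 5/3) - 2*log(u**4/3 + 2*u**2 + 5) + cos(u + pi/6))/2] = (-12*u**6*sin(u + pi/6) + 24*u**5 - 77*u**4*sin(u + pi/6) + 392*u**3 - 210*u**2*sin(u + pi/6) + 1680*u - 75*sin(u + pi/6))/(24*u**6 + 154*u**4 + 420*u**2 + 150) = f(u).
F(3/2) = -log(179/16) + cos(pi/6 + 3/2)/2 + 5*log(32/3)/2; F(-1/2) = -log(265/48) + sin(1/2 + pi/3)/2 + 5*log(8/3)/2.
Integral = F(3/2) - F(-1/2) = -5*log(8/3)/2 - log(179/16) - sin(1/2 + pi/3)/2 + cos(pi/6 + 3/2)/2 + log(265/48) + 5*log(32/3)/2.

Antiderivative: F(u) = (5*log(4*u**2 + 5/3) - 2*log(u**4/3 + 2*u**2 + 5) + cos(u + pi/6))/2; value = -5*log(8/3)/2 - log(179/16) - sin(1/2 + pi/3)/2 + cos(pi/6 + 3/2)/2 + log(265/48) + 5*log(32/3)/2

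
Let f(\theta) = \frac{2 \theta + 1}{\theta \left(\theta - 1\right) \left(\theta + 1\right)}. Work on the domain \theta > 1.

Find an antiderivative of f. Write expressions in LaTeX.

Factor the denominator (\theta \left(\theta - 1\right) \left(\theta + 1\right)) and decompose: f = - \frac{1}{2 \left(\theta + 1\right)} + \frac{3}{2 \left(\theta - 1\right)} - \frac{1}{\theta}; each piece integrates to a log, atan, or power term.
Check: d/d\theta[\frac{- 2 \log{\left(\theta \right)} + 3 \log{\left(\theta - 1 \right)} - \log{\left(\theta + 1 \right)}}{2}] = \frac{2 \theta + 1}{\theta^{3} - \theta}, which equals f(\theta).

An antiderivative is F(\theta) = \frac{- 2 \log{\left(\theta \right)} + 3 \log{\left(\theta - 1 \right)} - \log{\left(\theta + 1 \right)}}{2}.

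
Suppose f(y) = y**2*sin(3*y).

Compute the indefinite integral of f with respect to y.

F(y) = -y**2*cos(3*y)/3 + 2*y*sin(3*y)/9 + 2*cos(3*y)/27 + C

Since d/dy undoes antidifferentiation here, F'(y) = f(y) is required of F(y).
Check: d/dy[-y**2*cos(3*y)/3 + 2*y*sin(3*y)/9 + 2*cos(3*y)/27] = y**2*sin(3*y) = f(y).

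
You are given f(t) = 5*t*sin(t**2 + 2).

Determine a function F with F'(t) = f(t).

An antiderivative is F(t) = -5*cos(t**2 + 2)/2.

The substitution u = t**2 + 2 works: f is exactly (dF/du)*(du/dt) for that inner function.
Check: d/dt[-5*cos(t**2 + 2)/2] = 5*t*sin(t**2 + 2) = f(t).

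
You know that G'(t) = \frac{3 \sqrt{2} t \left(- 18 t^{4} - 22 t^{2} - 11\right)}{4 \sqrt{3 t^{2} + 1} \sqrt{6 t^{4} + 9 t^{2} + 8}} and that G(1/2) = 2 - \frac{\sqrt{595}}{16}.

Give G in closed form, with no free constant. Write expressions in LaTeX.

Recognize the product-rule pattern: G'(t) = u'v + uv' with u = - \frac{3 \sqrt{t^{2} + \frac{1}{3}}}{2}, v = \sqrt{t^{4} + \frac{3 t^{2}}{2} + \frac{4}{3}}, so integration by parts undoes it.
A general antiderivative is - \frac{3 \sqrt{t^{2} + \frac{1}{3}} \sqrt{t^{4} + \frac{3 t^{2}}{2} + \frac{4}{3}}}{2} + C.
The condition gives C = 2 - \frac{\sqrt{595}}{16} - (- \frac{\sqrt{595}}{16}) = 2.
So G(t) = - \frac{\sqrt{2} \sqrt{3 t^{2} + 1} \sqrt{6 t^{4} + 9 t^{2} + 8} - 8}{4}.
Check: d/dt[- \frac{\sqrt{2} \sqrt{3 t^{2} + 1} \sqrt{6 t^{4} + 9 t^{2} + 8} - 8}{4}] = \frac{- 54 \sqrt{2} t^{5} - 66 \sqrt{2} t^{3} - 33 \sqrt{2} t}{4 \sqrt{3 t^{2} + 1} \sqrt{6 t^{4} + 9 t^{2} + 8}}, which equals G'(t).

G(t) = - \frac{\sqrt{2} \sqrt{3 t^{2} + 1} \sqrt{6 t^{4} + 9 t^{2} + 8} - 8}{4}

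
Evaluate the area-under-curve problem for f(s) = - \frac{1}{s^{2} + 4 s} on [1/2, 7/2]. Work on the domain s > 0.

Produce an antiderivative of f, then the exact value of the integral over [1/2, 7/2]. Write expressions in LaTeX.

The denominator factors as s \left(s + 4\right); partial fractions split f into directly integrable pieces: \frac{1}{4 \left(s + 4\right)} - \frac{1}{4 s}.
F(s) = - \frac{\log{\left(s \right)}}{4} + \frac{\log{\left(s + 4 \right)}}{4} is an antiderivative of f.
Check: d/ds[- \frac{\log{\left(s \right)}}{4} + \frac{\log{\left(s + 4 \right)}}{4}] = - \frac{1}{s^{2} + 4 s} = f(s).
F(7/2) = - \frac{\log{\left(\frac{7}{2} \right)}}{4} + \frac{\log{\left(\frac{15}{2} \right)}}{4}; F(1/2) = \frac{\log{\left(2 \right)}}{4} + \frac{\log{\left(\frac{9}{2} \right)}}{4}.
Integral = F(7/2) - F(1/2) = - \frac{\log{\left(\frac{9}{2} \right)}}{4} - \frac{\log{\left(\frac{7}{2} \right)}}{4} - \frac{\log{\left(2 \right)}}{4} + \frac{\log{\left(\frac{15}{2} \right)}}{4}.

Antiderivative: F(s) = - \frac{\log{\left(s \right)}}{4} + \frac{\log{\left(s + 4 \right)}}{4}; value = - \frac{\log{\left(\frac{9}{2} \right)}}{4} - \frac{\log{\left(\frac{7}{2} \right)}}{4} - \frac{\log{\left(2 \right)}}{4} + \frac{\log{\left(\frac{15}{2} \right)}}{4}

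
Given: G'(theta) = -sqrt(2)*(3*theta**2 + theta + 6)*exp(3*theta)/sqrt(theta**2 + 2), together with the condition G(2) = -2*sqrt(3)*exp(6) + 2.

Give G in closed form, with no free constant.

G(theta) = -sqrt(2)*sqrt(theta**2 + 2)*exp(3*theta) + 2

Recognize the product-rule pattern: G'(theta) = u'v + uv' with u = -sqrt(2*theta**2 + 4), v = exp(3*theta), so integration by parts undoes it.
A general antiderivative is -sqrt(2*theta**2 + 4)*exp(3*theta) + C.
The condition gives C = -2*sqrt(3)*exp(6) + 2 - (-2*sqrt(3)*exp(6)) = 2.
So G(theta) = -sqrt(2)*sqrt(theta**2 + 2)*exp(3*theta) + 2.
Check: d/dtheta[-sqrt(2)*sqrt(theta**2 + 2)*exp(3*theta) + 2] = (-3*sqrt(2)*theta**2*exp(3*theta) - sqrt(2)*theta*exp(3*theta) - 6*sqrt(2)*exp(3*theta))/sqrt(theta**2 + 2), which equals G'(theta).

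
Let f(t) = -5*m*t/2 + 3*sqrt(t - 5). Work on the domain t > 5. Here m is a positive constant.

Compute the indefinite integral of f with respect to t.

Integrate term by term and add the pieces.
Check: d/dt[-5*m*t**2/4 + 2*t*sqrt(t - 5) - 10*sqrt(t - 5)] = (-5*m*t*sqrt(t - 5) + 6*t - 30)/(2*sqrt(t - 5)), which equals f(t).

F(t) = -5*m*t**2/4 + 2*t*sqrt(t - 5) - 10*sqrt(t - 5) + C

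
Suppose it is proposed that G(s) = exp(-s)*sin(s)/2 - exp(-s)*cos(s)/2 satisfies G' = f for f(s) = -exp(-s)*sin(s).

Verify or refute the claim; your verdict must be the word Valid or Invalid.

d/ds[G] = exp(-s)*cos(s)
d/ds[G] - f(s) = (sin(s) + cos(s))*exp(-s) != 0.

Invalid: d/ds[G] - f = (sin(s) + cos(s))*exp(-s), which is not 0.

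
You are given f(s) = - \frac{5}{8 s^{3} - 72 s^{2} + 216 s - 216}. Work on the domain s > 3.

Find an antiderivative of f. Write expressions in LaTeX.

An antiderivative is F(s) = \frac{5}{4 \left(2 s - 6\right)^{2}}.

Recover f(s) by differentiating a candidate F(s); any mismatch rules it out.
Check: d/ds[\frac{5}{4 \left(2 s - 6\right)^{2}}] = - \frac{5}{8 s^{3} - 72 s^{2} + 216 s - 216} = f(s).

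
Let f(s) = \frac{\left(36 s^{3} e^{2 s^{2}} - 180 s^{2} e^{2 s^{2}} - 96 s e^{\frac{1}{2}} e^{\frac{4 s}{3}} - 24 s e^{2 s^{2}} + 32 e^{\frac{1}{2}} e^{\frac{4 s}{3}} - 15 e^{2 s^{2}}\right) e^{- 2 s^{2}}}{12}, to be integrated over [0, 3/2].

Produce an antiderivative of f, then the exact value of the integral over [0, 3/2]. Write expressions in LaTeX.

For F(s) to be correct the identity F'(s) - f(s) = 0 must hold.
F(s) = \frac{3 s^{4}}{4} - 5 s^{3} - s^{2} - \frac{5 s}{4} + 2 e^{\frac{1}{2}} e^{\frac{4 s}{3}} e^{- 2 s^{2}} is an antiderivative of f.
Check: d/ds[\frac{3 s^{4}}{4} - 5 s^{3} - s^{2} - \frac{5 s}{4} + 2 e^{\frac{1}{2}} e^{\frac{4 s}{3}} e^{- 2 s^{2}}] = \frac{\left(36 s^{3} e^{2 s^{2}} - 180 s^{2} e^{2 s^{2}} - 96 s e^{\frac{1}{2}} e^{\frac{4 s}{3}} - 24 s e^{2 s^{2}} + 32 e^{\frac{1}{2}} e^{\frac{4 s}{3}} - 15 e^{2 s^{2}}\right) e^{- 2 s^{2}}}{12} = f(s).
F(3/2) = - \frac{1101}{64} + \frac{2}{e^{2}}; F(0) = 2 e^{\frac{1}{2}}.
Integral = F(3/2) - F(0) = - \frac{1101}{64} - 2 e^{\frac{1}{2}} + \frac{2}{e^{2}}.

Antiderivative: F(s) = \frac{3 s^{4}}{4} - 5 s^{3} - s^{2} - \frac{5 s}{4} + 2 e^{\frac{1}{2}} e^{\frac{4 s}{3}} e^{- 2 s^{2}}; value = - \frac{1101}{64} - 2 e^{\frac{1}{2}} + \frac{2}{e^{2}}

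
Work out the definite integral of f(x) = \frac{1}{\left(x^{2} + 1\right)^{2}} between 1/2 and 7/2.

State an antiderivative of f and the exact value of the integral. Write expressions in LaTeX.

Antiderivative: F(x) = \frac{x + \left(x^{2} + 1\right) \operatorname{atan}{\left(x \right)}}{2 \left(x^{2} + 1\right)}; value = - \frac{\operatorname{atan}{\left(\frac{1}{2} \right)}}{2} - \frac{18}{265} + \frac{\operatorname{atan}{\left(\frac{7}{2} \right)}}{2}

Since d/dx undoes antidifferentiation here, F'(x) = f(x) is required of F(x).
F(x) = \frac{x + \left(x^{2} + 1\right) \operatorname{atan}{\left(x \right)}}{2 \left(x^{2} + 1\right)} is an antiderivative of f.
Check: d/dx[\frac{x + \left(x^{2} + 1\right) \operatorname{atan}{\left(x \right)}}{2 \left(x^{2} + 1\right)}] = \frac{1}{x^{4} + 2 x^{2} + 1}, which equals f(x).
F(7/2) = \frac{7}{53} + \frac{\operatorname{atan}{\left(\frac{7}{2} \right)}}{2}; F(1/2) = \frac{1}{5} + \frac{\operatorname{atan}{\left(\frac{1}{2} \right)}}{2}.
Integral = F(7/2) - F(1/2) = - \frac{\operatorname{atan}{\left(\frac{1}{2} \right)}}{2} - \frac{18}{265} + \frac{\operatorname{atan}{\left(\frac{7}{2} \right)}}{2}.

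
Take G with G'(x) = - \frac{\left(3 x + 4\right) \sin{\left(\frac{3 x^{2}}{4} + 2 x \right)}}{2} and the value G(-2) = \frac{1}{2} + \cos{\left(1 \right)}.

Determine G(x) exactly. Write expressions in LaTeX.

The substitution u = \frac{3 x^{2}}{4} + 2 x works: G'(x) is exactly (dG/du)*(du/dx) for that inner function.
A general antiderivative is \cos{\left(\frac{3 x^{2}}{4} + 2 x \right)} + C.
The condition gives C = \frac{1}{2} + \cos{\left(1 \right)} - (\cos{\left(1 \right)}) = \frac{1}{2}.
So G(x) = \cos{\left(\frac{3 x^{2}}{4} + 2 x \right)} + \frac{1}{2}.
Check: d/dx[\cos{\left(\frac{3 x^{2}}{4} + 2 x \right)} + \frac{1}{2}] = - \frac{3 x \sin{\left(\frac{3 x^{2}}{4} + 2 x \right)}}{2} - 2 \sin{\left(\frac{3 x^{2}}{4} + 2 x \right)}, which equals G'(x).

G(x) = \cos{\left(\frac{3 x^{2}}{4} + 2 x \right)} + \frac{1}{2}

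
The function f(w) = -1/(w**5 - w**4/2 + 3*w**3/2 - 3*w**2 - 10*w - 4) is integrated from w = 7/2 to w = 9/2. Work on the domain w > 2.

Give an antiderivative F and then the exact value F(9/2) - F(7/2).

Antiderivative: F(w) = -log(w - 2)/60 + 16*log(w + 1/2)/85 - 2*log(w + 1)/15 - 13*log(w**2 + 4)/680 - atan(w/2)/340; value = -16*log(4)/85 - 2*log(11/2)/15 - 13*log(97/4)/680 - log(5/2)/60 - atan(9/4)/340 + atan(7/4)/340 + log(3/2)/60 + 13*log(65/4)/680 + 2*log(9/2)/15 + 16*log(5)/85

Factor the denominator ((w - 2)*(w + 1)*(2*w + 1)*(w**2 + 4)) and decompose: f = -(13*w + 2)/(340*(w**2 + 4)) + 32/(85*(2*w + 1)) - 2/(15*(w + 1)) - 1/(60*(w - 2)); each piece integrates to a log, atan, or power term.
F(w) = -log(w - 2)/60 + 16*log(w + 1/2)/85 - 2*log(w + 1)/15 - 13*log(w**2 + 4)/680 - atan(w/2)/340 is an antiderivative of f.
Check: d/dw[-log(w - 2)/60 + 16*log(w + 1/2)/85 - 2*log(w + 1)/15 - 13*log(w**2 + 4)/680 - atan(w/2)/340] = -2/(2*w**5 - w**4 + 3*w**3 - 6*w**2 - 20*w - 8), which equals f(w).
F(9/2) = -2*log(11/2)/15 - 13*log(97/4)/680 - log(5/2)/60 - atan(9/4)/340 + 16*log(5)/85; F(7/2) = -2*log(9/2)/15 - 13*log(65/4)/680 - log(3/2)/60 - atan(7/4)/340 + 16*log(4)/85.
Integral = F(9/2) - F(7/2) = -16*log(4)/85 - 2*log(11/2)/15 - 13*log(97/4)/680 - log(5/2)/60 - atan(9/4)/340 + atan(7/4)/340 + log(3/2)/60 + 13*log(65/4)/680 + 2*log(9/2)/15 + 16*log(5)/85.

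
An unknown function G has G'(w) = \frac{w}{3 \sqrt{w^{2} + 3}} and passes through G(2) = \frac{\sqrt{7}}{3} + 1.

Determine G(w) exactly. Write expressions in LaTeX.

G'(w) matches the chain-rule pattern g'(h)*h' with inner function h(w) = w^{2} + 3; substituting u = h(w) collapses the integral.
A general antiderivative is \frac{\sqrt{w^{2} + 3}}{3} + C.
The condition gives C = \frac{\sqrt{7}}{3} + 1 - (\frac{\sqrt{7}}{3}) = 1.
So G(w) = \frac{\sqrt{w^{2} + 3}}{3} + 1.
Check: d/dw[\frac{\sqrt{w^{2} + 3}}{3} + 1] = \frac{w}{3 \sqrt{w^{2} + 3}} = G'(w).

G(w) = \frac{\sqrt{w^{2} + 3}}{3} + 1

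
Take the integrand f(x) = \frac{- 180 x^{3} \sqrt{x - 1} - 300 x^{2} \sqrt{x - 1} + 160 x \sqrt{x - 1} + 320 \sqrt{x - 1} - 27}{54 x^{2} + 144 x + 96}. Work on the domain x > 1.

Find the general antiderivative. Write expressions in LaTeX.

An antiderivative F(x) passes only if d/dx[F] lands on f(x) exactly.
Check: d/dx[\frac{- 24 x^{3} \sqrt{x - 1} + 16 x^{2} \sqrt{x - 1} + 40 x \sqrt{x - 1} - 32 \sqrt{x - 1} + 9}{18 x + 24}] = \frac{- 180 x^{4} - 120 x^{3} + 460 x^{2} + 160 x - 27 \sqrt{x - 1} - 320}{54 x^{2} \sqrt{x - 1} + 144 x \sqrt{x - 1} + 96 \sqrt{x - 1}}, which equals f(x).

F(x) = \frac{- 24 x^{3} \sqrt{x - 1} + 16 x^{2} \sqrt{x - 1} + 40 x \sqrt{x - 1} - 32 \sqrt{x - 1} + 9}{18 x + 24} + C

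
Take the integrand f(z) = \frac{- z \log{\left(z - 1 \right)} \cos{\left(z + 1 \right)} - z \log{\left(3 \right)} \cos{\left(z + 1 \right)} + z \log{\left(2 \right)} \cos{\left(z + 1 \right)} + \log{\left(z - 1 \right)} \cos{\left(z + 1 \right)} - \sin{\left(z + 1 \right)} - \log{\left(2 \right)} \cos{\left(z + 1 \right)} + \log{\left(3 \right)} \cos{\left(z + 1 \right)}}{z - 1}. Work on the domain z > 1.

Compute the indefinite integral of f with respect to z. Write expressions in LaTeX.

f has the shape u'v + uv' for u = - \log{\left(\frac{3 z}{2} - \frac{3}{2} \right)} and v = \sin{\left(z + 1 \right)} — it is the derivative of the product u*v.
Check: d/dz[- \log{\left(\frac{3 z}{2} - \frac{3}{2} \right)} \sin{\left(z + 1 \right)}] = \frac{- z \log{\left(z - 1 \right)} \cos{\left(z + 1 \right)} - z \log{\left(3 \right)} \cos{\left(z + 1 \right)} + z \log{\left(2 \right)} \cos{\left(z + 1 \right)} + \log{\left(z - 1 \right)} \cos{\left(z + 1 \right)} - \sin{\left(z + 1 \right)} - \log{\left(2 \right)} \cos{\left(z + 1 \right)} + \log{\left(3 \right)} \cos{\left(z + 1 \right)}}{z - 1} = f(z).

F(z) = - \log{\left(\frac{3 z}{2} - \frac{3}{2} \right)} \sin{\left(z + 1 \right)} + C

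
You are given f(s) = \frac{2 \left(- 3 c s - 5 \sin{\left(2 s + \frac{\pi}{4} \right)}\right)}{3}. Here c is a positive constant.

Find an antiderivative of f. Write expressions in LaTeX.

An antiderivative is F(s) = - c s^{2} + \frac{5 \cos{\left(2 s + \frac{\pi}{4} \right)}}{3}.

Check any antiderivative F(s) by computing F'(s) and comparing it with f(s).
Check: d/ds[- c s^{2} + \frac{5 \cos{\left(2 s + \frac{\pi}{4} \right)}}{3}] = - 2 c s - \frac{10 \sin{\left(2 s + \frac{\pi}{4} \right)}}{3}, which equals f(s).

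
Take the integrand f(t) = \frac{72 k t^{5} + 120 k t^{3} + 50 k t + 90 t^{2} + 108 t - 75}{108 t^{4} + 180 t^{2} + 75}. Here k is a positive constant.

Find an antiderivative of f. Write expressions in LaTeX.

An antiderivative is F(t) = \frac{k t^{2}}{3} - \frac{5 t}{6 t^{2} + 5} - \frac{3}{6 t^{2} + 5}.

Since d/dt undoes antidifferentiation here, F'(t) = f(t) is required of F(t).
Check: d/dt[\frac{k t^{2}}{3} - \frac{5 t}{6 t^{2} + 5} - \frac{3}{6 t^{2} + 5}] = \frac{72 k t^{5} + 120 k t^{3} + 50 k t + 90 t^{2} + 108 t - 75}{108 t^{4} + 180 t^{2} + 75} = f(t).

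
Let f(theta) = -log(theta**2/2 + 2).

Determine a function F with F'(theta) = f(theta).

Since d/dtheta undoes antidifferentiation here, F'(theta) = f(theta) is required of F(theta).
Check: d/dtheta[-theta*log(theta**2/2 + 2) + 2*theta - 4*atan(theta/2)] = -log(theta**2/2 + 2) = f(theta).

An antiderivative is F(theta) = -theta*log(theta**2/2 + 2) + 2*theta - 4*atan(theta/2).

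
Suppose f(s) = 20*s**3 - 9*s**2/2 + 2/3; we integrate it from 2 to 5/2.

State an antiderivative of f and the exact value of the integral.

Antiderivative: F(s) = 5*s**4 - 3*s**3/2 + 2*s/3; value = 2501/24

Integrate term by term and add the pieces.
F(s) = 5*s**4 - 3*s**3/2 + 2*s/3 is an antiderivative of f.
Check: d/ds[5*s**4 - 3*s**3/2 + 2*s/3] = 20*s**3 - 9*s**2/2 + 2/3 = f(s).
F(5/2) = 4165/24; F(2) = 208/3.
Integral = F(5/2) - F(2) = 2501/24.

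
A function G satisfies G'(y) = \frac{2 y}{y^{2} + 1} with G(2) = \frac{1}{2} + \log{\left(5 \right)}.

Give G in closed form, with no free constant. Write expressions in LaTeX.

G'(y) matches the chain-rule pattern g'(h)*h' with inner function h(y) = y^{2} + 1; substituting u = h(y) collapses the integral.
A general antiderivative is \log{\left(y^{2} + 1 \right)} + C.
The condition gives C = \frac{1}{2} + \log{\left(5 \right)} - (\log{\left(5 \right)}) = \frac{1}{2}.
So G(y) = \log{\left(y^{2} + 1 \right)} + \frac{1}{2}.
Check: d/dy[\log{\left(y^{2} + 1 \right)} + \frac{1}{2}] = \frac{2 y}{y^{2} + 1} = G'(y).

G(y) = \log{\left(y^{2} + 1 \right)} + \frac{1}{2}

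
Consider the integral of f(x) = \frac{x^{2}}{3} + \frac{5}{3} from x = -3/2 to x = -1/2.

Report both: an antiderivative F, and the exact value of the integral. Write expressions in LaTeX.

A first test for any F(x): its x-derivative must equal f(x) identically.
F(x) = \frac{x \left(x^{2} + 15\right)}{9} is an antiderivative of f.
Check: d/dx[\frac{x \left(x^{2} + 15\right)}{9}] = \frac{x^{2}}{3} + \frac{5}{3} = f(x).
F(-1/2) = - \frac{61}{72}; F(-3/2) = - \frac{23}{8}.
Integral = F(-1/2) - F(-3/2) = \frac{73}{36}.

Antiderivative: F(x) = \frac{x \left(x^{2} + 15\right)}{9}; value = \frac{73}{36}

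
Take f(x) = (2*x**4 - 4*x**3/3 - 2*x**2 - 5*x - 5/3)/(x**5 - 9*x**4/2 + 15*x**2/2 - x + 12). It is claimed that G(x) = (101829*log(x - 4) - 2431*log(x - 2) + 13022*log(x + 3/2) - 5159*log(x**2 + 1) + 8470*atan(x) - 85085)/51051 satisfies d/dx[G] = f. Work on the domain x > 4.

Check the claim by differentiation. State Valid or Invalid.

d/dx[G] = (12*x**4 - 8*x**3 - 12*x**2 - 30*x - 10)/(6*x**5 - 27*x**4 + 45*x**2 - 6*x + 72)
This equals f(x) exactly, so the claim holds.

Valid - the claim checks out under differentiation.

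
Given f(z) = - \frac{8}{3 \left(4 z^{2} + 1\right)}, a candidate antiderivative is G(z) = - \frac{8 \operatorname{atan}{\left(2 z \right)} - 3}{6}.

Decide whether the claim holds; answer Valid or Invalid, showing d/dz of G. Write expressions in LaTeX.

d/dz[G] = - \frac{8}{12 z^{2} + 3}
This equals f(z) exactly, so the claim holds.

Valid. The derivative of G reproduces f.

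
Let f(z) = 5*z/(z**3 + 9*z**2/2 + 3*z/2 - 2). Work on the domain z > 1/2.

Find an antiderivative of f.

The denominator factors as (z + 1)*(z + 4)*(2*z - 1); partial fractions split f into directly integrable pieces: 20/(27*(2*z - 1)) - 40/(27*(z + 4)) + 10/(9*(z + 1)).
Check: d/dz[10*(log(z - 1/2) + 3*log(z + 1) - 4*log(z + 4))/27] = 10*z/(2*z**3 + 9*z**2 + 3*z - 4), which equals f(z).

An antiderivative is F(z) = 10*(log(z - 1/2) + 3*log(z + 1) - 4*log(z + 4))/27.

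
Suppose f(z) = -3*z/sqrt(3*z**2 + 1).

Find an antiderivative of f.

An antiderivative is F(z) = -sqrt(3*z**2 + 1).

The substitution u = 3*z**2 + 1 works: f is exactly (dF/du)*(du/dz) for that inner function.
Check: d/dz[-sqrt(3*z**2 + 1)] = -3*z/sqrt(3*z**2 + 1) = f(z).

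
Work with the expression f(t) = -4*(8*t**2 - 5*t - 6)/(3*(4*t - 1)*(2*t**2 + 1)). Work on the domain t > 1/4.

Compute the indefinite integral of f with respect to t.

For F(t) to be correct the identity F'(t) - f(t) = 0 must hold.
Check: d/dt[2*log(2*t - 1/2) - 5*log(2*t**2 + 1)/3] = (-32*t**2 + 20*t + 24)/(24*t**3 - 6*t**2 + 12*t - 3), which equals f(t).

F(t) = 2*log(2*t - 1/2) - 5*log(2*t**2 + 1)/3 + C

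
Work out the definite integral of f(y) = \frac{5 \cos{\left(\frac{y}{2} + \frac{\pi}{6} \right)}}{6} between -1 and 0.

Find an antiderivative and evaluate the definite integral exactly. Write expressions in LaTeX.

Antiderivative: F(y) = \frac{5 \sin{\left(\frac{y}{2} + \frac{\pi}{6} \right)}}{3}; value = \frac{5}{6} - \frac{5 \cos{\left(\frac{1}{2} + \frac{\pi}{3} \right)}}{3}

Any candidate F(y) must reproduce f(y) exactly when differentiated.
F(y) = \frac{5 \sin{\left(\frac{y}{2} + \frac{\pi}{6} \right)}}{3} is an antiderivative of f.
Check: d/dy[\frac{5 \sin{\left(\frac{y}{2} + \frac{\pi}{6} \right)}}{3}] = \frac{5 \cos{\left(\frac{y}{2} + \frac{\pi}{6} \right)}}{6} = f(y).
F(0) = \frac{5}{6}; F(-1) = \frac{5 \cos{\left(\frac{1}{2} + \frac{\pi}{3} \right)}}{3}.
Integral = F(0) - F(-1) = \frac{5}{6} - \frac{5 \cos{\left(\frac{1}{2} + \frac{\pi}{3} \right)}}{3}.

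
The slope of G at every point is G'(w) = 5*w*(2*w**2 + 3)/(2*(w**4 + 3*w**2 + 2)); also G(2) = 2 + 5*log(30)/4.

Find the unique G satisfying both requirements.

The substitution u = w**4 + 3*w**2 + 2 works: G'(w) is exactly (dG/du)*(du/dw) for that inner function.
A general antiderivative is 5*log(w**4 + 3*w**2 + 2)/4 + C.
The condition gives C = 2 + 5*log(30)/4 - (5*log(30)/4) = 2.
So G(w) = 5*log(w**4 + 3*w**2 + 2)/4 + 2.
Check: d/dw[5*log(w**4 + 3*w**2 + 2)/4 + 2] = (10*w**3 + 15*w)/(2*w**4 + 6*w**2 + 4), which equals G'(w).

G(w) = 5*log(w**4 + 3*w**2 + 2)/4 + 2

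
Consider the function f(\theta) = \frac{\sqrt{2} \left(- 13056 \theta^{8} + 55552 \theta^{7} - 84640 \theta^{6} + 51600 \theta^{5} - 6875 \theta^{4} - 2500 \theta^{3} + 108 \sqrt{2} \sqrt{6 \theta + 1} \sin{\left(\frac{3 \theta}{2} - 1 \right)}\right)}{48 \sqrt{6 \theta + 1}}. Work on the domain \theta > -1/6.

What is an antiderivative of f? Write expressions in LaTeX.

Since d/d\theta undoes antidifferentiation here, F'(\theta) = f(\theta) is required of F(\theta).
Check: d/d\theta[- \frac{32 \theta^{8} \sqrt{3 \theta + \frac{1}{2}}}{3} + \frac{160 \theta^{7} \sqrt{3 \theta + \frac{1}{2}}}{3} - 100 \theta^{6} \sqrt{3 \theta + \frac{1}{2}} + \frac{250 \theta^{5} \sqrt{3 \theta + \frac{1}{2}}}{3} - \frac{625 \theta^{4} \sqrt{3 \theta + \frac{1}{2}}}{24} - 3 \cos{\left(\frac{3 \theta}{2} - 1 \right)}] = \frac{\sqrt{2} \left(- 13056 \theta^{8} + 55552 \theta^{7} - 84640 \theta^{6} + 51600 \theta^{5} - 6875 \theta^{4} - 2500 \theta^{3} + 108 \sqrt{2} \sqrt{6 \theta + 1} \sin{\left(\frac{3 \theta}{2} - 1 \right)}\right)}{48 \sqrt{6 \theta + 1}} = f(\theta).

An antiderivative is F(\theta) = - \frac{32 \theta^{8} \sqrt{3 \theta + \frac{1}{2}}}{3} + \frac{160 \theta^{7} \sqrt{3 \theta + \frac{1}{2}}}{3} - 100 \theta^{6} \sqrt{3 \theta + \frac{1}{2}} + \frac{250 \theta^{5} \sqrt{3 \theta + \frac{1}{2}}}{3} - \frac{625 \theta^{4} \sqrt{3 \theta + \frac{1}{2}}}{24} - 3 \cos{\left(\frac{3 \theta}{2} - 1 \right)}.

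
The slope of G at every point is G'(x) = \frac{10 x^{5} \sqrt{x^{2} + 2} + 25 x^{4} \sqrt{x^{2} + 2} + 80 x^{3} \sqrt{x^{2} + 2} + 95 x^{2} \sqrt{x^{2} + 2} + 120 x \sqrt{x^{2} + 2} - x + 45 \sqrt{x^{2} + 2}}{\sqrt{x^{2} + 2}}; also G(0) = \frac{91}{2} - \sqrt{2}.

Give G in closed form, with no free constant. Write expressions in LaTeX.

G(x) = - \sqrt{x^{2} + 2} - \frac{5 \left(- x^{2} - x - 3\right)^{3}}{3} + \frac{1}{2}

Since d/dx undoes antidifferentiation here, G(x) must give back the stated G'(x).
A general antiderivative is - \sqrt{x^{2} + 2} - \frac{5 \left(- x^{2} - x - 3\right)^{3}}{3} + C.
The condition gives C = \frac{91}{2} - \sqrt{2} - (45 - \sqrt{2}) = \frac{1}{2}.
So G(x) = - \sqrt{x^{2} + 2} - \frac{5 \left(- x^{2} - x - 3\right)^{3}}{3} + \frac{1}{2}.
Check: d/dx[- \sqrt{x^{2} + 2} - \frac{5 \left(- x^{2} - x - 3\right)^{3}}{3} + \frac{1}{2}] = \frac{10 x^{5} \sqrt{x^{2} + 2} + 25 x^{4} \sqrt{x^{2} + 2} + 80 x^{3} \sqrt{x^{2} + 2} + 95 x^{2} \sqrt{x^{2} + 2} + 120 x \sqrt{x^{2} + 2} - x + 45 \sqrt{x^{2} + 2}}{\sqrt{x^{2} + 2}} = G'(x).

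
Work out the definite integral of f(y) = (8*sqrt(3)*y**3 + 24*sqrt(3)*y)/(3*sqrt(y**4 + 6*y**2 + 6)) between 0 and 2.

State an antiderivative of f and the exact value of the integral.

f matches the chain-rule pattern g'(h)*h' with inner function h(y) = y**4/3 + 2*y**2 + 2; substituting u = h(y) collapses the integral.
F(y) = 4*sqrt(3)*sqrt(y**4 + 6*y**2 + 6)/3 is an antiderivative of f.
Check: d/dy[4*sqrt(3)*sqrt(y**4 + 6*y**2 + 6)/3] = (8*sqrt(3)*y**3 + 24*sqrt(3)*y)/(3*sqrt(y**4 + 6*y**2 + 6)) = f(y).
F(2) = 4*sqrt(138)/3; F(0) = 4*sqrt(2).
Integral = F(2) - F(0) = -4*sqrt(2) + 4*sqrt(138)/3.

Antiderivative: F(y) = 4*sqrt(3)*sqrt(y**4 + 6*y**2 + 6)/3; value = -4*sqrt(2) + 4*sqrt(138)/3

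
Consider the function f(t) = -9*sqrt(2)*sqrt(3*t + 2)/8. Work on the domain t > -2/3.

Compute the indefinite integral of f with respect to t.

F(t) = -sqrt(2)*(3*t + 2)**(3/2)/4 + C

Recover f(t) by differentiating a candidate F(t); any mismatch rules it out.
Check: d/dt[-sqrt(2)*(3*t + 2)**(3/2)/4] = -9*sqrt(2)*sqrt(3*t + 2)/8 = f(t).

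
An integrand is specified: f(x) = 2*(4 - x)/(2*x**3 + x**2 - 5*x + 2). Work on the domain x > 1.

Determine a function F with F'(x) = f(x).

An antiderivative is F(x) = 2*log(x - 1) - 14*log(x - 1/2)/5 + 4*log(x + 2)/5.

The denominator factors as (x - 1)*(x + 2)*(2*x - 1); partial fractions split f into directly integrable pieces: -28/(5*(2*x - 1)) + 4/(5*(x + 2)) + 2/(x - 1).
Check: d/dx[2*log(x - 1) - 14*log(x - 1/2)/5 + 4*log(x + 2)/5] = (8 - 2*x)/(2*x**3 + x**2 - 5*x + 2), which equals f(x).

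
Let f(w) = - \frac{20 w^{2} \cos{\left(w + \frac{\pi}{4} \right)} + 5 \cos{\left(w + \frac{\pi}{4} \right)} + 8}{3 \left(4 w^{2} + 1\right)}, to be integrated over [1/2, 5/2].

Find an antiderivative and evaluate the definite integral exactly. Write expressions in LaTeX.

Antiderivative: F(w) = - \frac{5 \sin{\left(w + \frac{\pi}{4} \right)} + 4 \operatorname{atan}{\left(2 w \right)}}{3}; value = - \frac{4 \operatorname{atan}{\left(5 \right)}}{3} - \frac{5 \sin{\left(\frac{\pi}{4} + \frac{5}{2} \right)}}{3} + \frac{\pi}{3} + \frac{5 \sin{\left(\frac{1}{2} + \frac{\pi}{4} \right)}}{3}

Any candidate F(w) must reproduce f(w) exactly when differentiated.
F(w) = - \frac{5 \sin{\left(w + \frac{\pi}{4} \right)} + 4 \operatorname{atan}{\left(2 w \right)}}{3} is an antiderivative of f.
Check: d/dw[- \frac{5 \sin{\left(w + \frac{\pi}{4} \right)} + 4 \operatorname{atan}{\left(2 w \right)}}{3}] = \frac{- 20 w^{2} \cos{\left(w + \frac{\pi}{4} \right)} - 5 \cos{\left(w + \frac{\pi}{4} \right)} - 8}{12 w^{2} + 3}, which equals f(w).
F(5/2) = - \frac{4 \operatorname{atan}{\left(5 \right)}}{3} - \frac{5 \sin{\left(\frac{\pi}{4} + \frac{5}{2} \right)}}{3}; F(1/2) = - \frac{5 \sin{\left(\frac{1}{2} + \frac{\pi}{4} \right)}}{3} - \frac{\pi}{3}.
Integral = F(5/2) - F(1/2) = - \frac{4 \operatorname{atan}{\left(5 \right)}}{3} - \frac{5 \sin{\left(\frac{\pi}{4} + \frac{5}{2} \right)}}{3} + \frac{\pi}{3} + \frac{5 \sin{\left(\frac{1}{2} + \frac{\pi}{4} \right)}}{3}.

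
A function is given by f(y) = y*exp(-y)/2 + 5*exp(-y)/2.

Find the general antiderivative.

F(y) = -y*exp(-y)/2 - 3*exp(-y) + C

Recognize the product-rule pattern: f = u'v + uv' with u = -y/2 - 3, v = exp(-y), so integration by parts undoes it.
Check: d/dy[-y*exp(-y)/2 - 3*exp(-y)] = (y + 5)*exp(-y)/2, which equals f(y).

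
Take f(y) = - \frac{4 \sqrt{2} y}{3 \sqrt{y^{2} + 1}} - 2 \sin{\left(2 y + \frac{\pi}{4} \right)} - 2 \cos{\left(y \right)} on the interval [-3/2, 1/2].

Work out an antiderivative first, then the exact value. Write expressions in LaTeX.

The integrand splits into summands that can be handled one at a time.
F(y) = \frac{- 4 \sqrt{2} \sqrt{y^{2} + 1} - 6 \sin{\left(y \right)} + 3 \cos{\left(2 y + \frac{\pi}{4} \right)}}{3} is an antiderivative of f.
Check: d/dy[\frac{- 4 \sqrt{2} \sqrt{y^{2} + 1} - 6 \sin{\left(y \right)} + 3 \cos{\left(2 y + \frac{\pi}{4} \right)}}{3}] = \frac{- 4 \sqrt{2} y - 6 \sqrt{y^{2} + 1} \sin{\left(2 y + \frac{\pi}{4} \right)} - 6 \sqrt{y^{2} + 1} \cos{\left(y \right)}}{3 \sqrt{y^{2} + 1}}, which equals f(y).
F(1/2) = - \frac{2 \sqrt{10}}{3} - 2 \sin{\left(\frac{1}{2} \right)} + \cos{\left(\frac{\pi}{4} + 1 \right)}; F(-3/2) = - \frac{2 \sqrt{26}}{3} + \sin{\left(\frac{\pi}{4} + 3 \right)} + 2 \sin{\left(\frac{3}{2} \right)}.
Integral = F(1/2) - F(-3/2) = - \frac{2 \sqrt{10}}{3} - 2 \sin{\left(\frac{3}{2} \right)} - 2 \sin{\left(\frac{1}{2} \right)} + \cos{\left(\frac{\pi}{4} + 1 \right)} - \sin{\left(\frac{\pi}{4} + 3 \right)} + \frac{2 \sqrt{26}}{3}.

Antiderivative: F(y) = \frac{- 4 \sqrt{2} \sqrt{y^{2} + 1} - 6 \sin{\left(y \right)} + 3 \cos{\left(2 y + \frac{\pi}{4} \right)}}{3}; value = - \frac{2 \sqrt{10}}{3} - 2 \sin{\left(\frac{3}{2} \right)} - 2 \sin{\left(\frac{1}{2} \right)} + \cos{\left(\frac{\pi}{4} + 1 \right)} - \sin{\left(\frac{\pi}{4} + 3 \right)} + \frac{2 \sqrt{26}}{3}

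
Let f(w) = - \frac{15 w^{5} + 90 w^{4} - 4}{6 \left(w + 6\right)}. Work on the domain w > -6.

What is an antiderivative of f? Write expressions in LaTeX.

Recover f(w) by differentiating a candidate F(w); any mismatch rules it out.
Check: d/dw[- \frac{3 w^{5} - 4 \log{\left(\frac{w}{2} + 3 \right)} + 30}{6}] = \frac{- 15 w^{5} - 90 w^{4} + 4}{6 w + 36}, which equals f(w).

An antiderivative is F(w) = - \frac{3 w^{5} - 4 \log{\left(\frac{w}{2} + 3 \right)} + 30}{6}.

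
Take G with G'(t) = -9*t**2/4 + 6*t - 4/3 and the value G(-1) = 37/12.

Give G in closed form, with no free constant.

The integrand splits into summands that can be handled one at a time.
A general antiderivative is -3*t**3/4 + 3*t**2 - 4*t/3 - 1 + C.
The condition gives C = 37/12 - (49/12) = -1.
So G(t) = (-9*t**3 + 36*t**2 - 16*t - 24)/12.
Check: d/dt[(-9*t**3 + 36*t**2 - 16*t - 24)/12] = -9*t**2/4 + 6*t - 4/3 = G'(t).

G(t) = (-9*t**3 + 36*t**2 - 16*t - 24)/12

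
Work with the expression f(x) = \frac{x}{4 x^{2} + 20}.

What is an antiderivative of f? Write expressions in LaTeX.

The substitution u = x^{2} + 5 works: f is exactly (dF/du)*(du/dx) for that inner function.
Check: d/dx[\frac{\log{\left(x^{2} + 5 \right)}}{8}] = \frac{x}{4 x^{2} + 20} = f(x).

An antiderivative is F(x) = \frac{\log{\left(x^{2} + 5 \right)}}{8}.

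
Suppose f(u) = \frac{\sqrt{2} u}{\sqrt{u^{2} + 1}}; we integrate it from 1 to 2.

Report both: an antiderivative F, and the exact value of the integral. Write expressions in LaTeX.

Antiderivative: F(u) = \sqrt{2 u^{2} + 2}; value = -2 + \sqrt{10}

The substitution w = 2 u^{2} + 2 works: f is exactly (dF/dw)*(dw/du) for that inner function.
F(u) = \sqrt{2 u^{2} + 2} is an antiderivative of f.
Check: d/du[\sqrt{2 u^{2} + 2}] = \frac{\sqrt{2} u}{\sqrt{u^{2} + 1}} = f(u).
F(2) = \sqrt{10}; F(1) = 2.
Integral = F(2) - F(1) = -2 + \sqrt{10}.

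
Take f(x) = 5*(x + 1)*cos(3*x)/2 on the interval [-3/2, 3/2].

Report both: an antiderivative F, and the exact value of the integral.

Antiderivative: F(x) = 5*(3*x*sin(3*x) + 3*sin(3*x) + cos(3*x))/18; value = 5*sin(9/2)/3

A candidate is checked by its d/dx: the result must match f(x).
F(x) = 5*(3*x*sin(3*x) + 3*sin(3*x) + cos(3*x))/18 is an antiderivative of f.
Check: d/dx[5*(3*x*sin(3*x) + 3*sin(3*x) + cos(3*x))/18] = 5*x*cos(3*x)/2 + 5*cos(3*x)/2, which equals f(x).
F(3/2) = 25*sin(9/2)/12 + 5*cos(9/2)/18; F(-3/2) = 5*sin(9/2)/12 + 5*cos(9/2)/18.
Integral = F(3/2) - F(-3/2) = 5*sin(9/2)/3.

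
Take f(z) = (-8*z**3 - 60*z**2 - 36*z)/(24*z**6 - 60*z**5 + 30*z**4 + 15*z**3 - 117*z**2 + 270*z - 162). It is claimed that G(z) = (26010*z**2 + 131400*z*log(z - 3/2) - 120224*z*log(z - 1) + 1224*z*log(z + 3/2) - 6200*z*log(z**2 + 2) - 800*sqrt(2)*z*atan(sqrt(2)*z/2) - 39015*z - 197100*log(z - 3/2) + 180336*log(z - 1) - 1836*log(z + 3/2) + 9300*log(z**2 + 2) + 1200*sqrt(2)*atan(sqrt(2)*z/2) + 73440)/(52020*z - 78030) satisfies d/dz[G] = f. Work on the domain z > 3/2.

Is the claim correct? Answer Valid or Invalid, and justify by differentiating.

d/dz[G] = (24*z**6 - 60*z**5 + 30*z**4 - z**3 - 237*z**2 + 198*z - 162)/(48*z**6 - 120*z**5 + 60*z**4 + 30*z**3 - 234*z**2 + 540*z - 324)
d/dz[G] - f(z) = 1/2 != 0.

Invalid: d/dz[G] - f = 1/2, which is not 0.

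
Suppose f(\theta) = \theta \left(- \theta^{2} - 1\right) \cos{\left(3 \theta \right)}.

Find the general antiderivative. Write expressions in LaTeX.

F(\theta) = - \frac{\theta^{3} \sin{\left(3 \theta \right)}}{3} - \frac{\theta^{2} \cos{\left(3 \theta \right)}}{3} - \frac{\theta \sin{\left(3 \theta \right)}}{9} - \frac{\cos{\left(3 \theta \right)}}{27} + C

Since d/d\theta undoes antidifferentiation here, F'(\theta) = f(\theta) is required of F(\theta).
Check: d/d\theta[- \frac{\theta^{3} \sin{\left(3 \theta \right)}}{3} - \frac{\theta^{2} \cos{\left(3 \theta \right)}}{3} - \frac{\theta \sin{\left(3 \theta \right)}}{9} - \frac{\cos{\left(3 \theta \right)}}{27}] = - \theta^{3} \cos{\left(3 \theta \right)} - \theta \cos{\left(3 \theta \right)}, which equals f(\theta).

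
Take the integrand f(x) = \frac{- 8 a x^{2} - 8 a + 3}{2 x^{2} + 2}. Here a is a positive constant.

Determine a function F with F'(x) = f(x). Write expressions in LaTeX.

An antiderivative is F(x) = - 4 a x + \frac{3 \operatorname{atan}{\left(x \right)}}{2}.

A candidate is checked by its d/dx: the result must match f(x).
Check: d/dx[- 4 a x + \frac{3 \operatorname{atan}{\left(x \right)}}{2}] = \frac{- 8 a x^{2} - 8 a + 3}{2 x^{2} + 2} = f(x).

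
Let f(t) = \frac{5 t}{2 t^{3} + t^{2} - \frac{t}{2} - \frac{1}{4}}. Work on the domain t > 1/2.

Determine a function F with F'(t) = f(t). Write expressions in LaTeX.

An antiderivative is F(t) = \frac{5 \log{\left(t - \frac{1}{2} \right)}}{4} - \frac{5 \log{\left(t + \frac{1}{2} \right)}}{4} - \frac{20}{16 t + 8}.

The denominator factors as \left(2 t - 1\right) \left(2 t + 1\right)^{2}; partial fractions split f into directly integrable pieces: - \frac{5}{2 \left(2 t + 1\right)} + \frac{5}{\left(2 t + 1\right)^{2}} + \frac{5}{2 \left(2 t - 1\right)}.
Check: d/dt[\frac{5 \log{\left(t - \frac{1}{2} \right)}}{4} - \frac{5 \log{\left(t + \frac{1}{2} \right)}}{4} - \frac{20}{16 t + 8}] = \frac{20 t}{8 t^{3} + 4 t^{2} - 2 t - 1}, which equals f(t).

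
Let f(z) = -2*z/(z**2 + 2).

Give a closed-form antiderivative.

An antiderivative is F(z) = -log(z**2 + 2).

The substitution u = z**2 + 2 works: f is exactly (dF/du)*(du/dz) for that inner function.
Check: d/dz[-log(z**2 + 2)] = -2*z/(z**2 + 2) = f(z).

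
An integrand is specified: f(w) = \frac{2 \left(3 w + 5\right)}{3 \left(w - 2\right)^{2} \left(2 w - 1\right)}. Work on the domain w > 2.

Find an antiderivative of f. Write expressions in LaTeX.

The denominator factors as 3 \left(w - 2\right)^{2} \left(2 w - 1\right); partial fractions split f into directly integrable pieces: \frac{52}{27 \left(2 w - 1\right)} - \frac{26}{27 \left(w - 2\right)} + \frac{22}{9 \left(w - 2\right)^{2}}.
Check: d/dw[\frac{2 \left(- 13 \left(w - 2\right) \log{\left(w - 2 \right)} + 13 \left(w - 2\right) \log{\left(w - \frac{1}{2} \right)} - 33\right)}{27 \left(w - 2\right)}] = \frac{6 w + 10}{6 w^{3} - 27 w^{2} + 36 w - 12}, which equals f(w).

An antiderivative is F(w) = \frac{2 \left(- 13 \left(w - 2\right) \log{\left(w - 2 \right)} + 13 \left(w - 2\right) \log{\left(w - \frac{1}{2} \right)} - 33\right)}{27 \left(w - 2\right)}.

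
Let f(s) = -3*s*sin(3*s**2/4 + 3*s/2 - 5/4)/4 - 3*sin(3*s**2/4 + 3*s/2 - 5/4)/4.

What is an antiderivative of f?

f matches the chain-rule pattern g'(h)*h' with inner function h(s) = 3*s**2/4 + 3*s/2 - 5/4; substituting u = h(s) collapses the integral.
Check: d/ds[cos(3*s**2/4 + 3*s/2 - 5/4)/2] = -3*s*sin(3*s**2/4 + 3*s/2 - 5/4)/4 - 3*sin(3*s**2/4 + 3*s/2 - 5/4)/4 = f(s).

An antiderivative is F(s) = cos(3*s**2/4 + 3*s/2 - 5/4)/2.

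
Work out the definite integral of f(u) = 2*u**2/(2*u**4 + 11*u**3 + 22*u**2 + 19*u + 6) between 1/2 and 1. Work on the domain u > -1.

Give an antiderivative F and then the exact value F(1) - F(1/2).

Factor the denominator ((u + 1)**2*(u + 2)*(2*u + 3)) and decompose: f = 36/(2*u + 3) - 8/(u + 2) - 10/(u + 1) + 2/(u + 1)**2; each piece integrates to a log, atan, or power term.
F(u) = (-10*u*log(u + 1) + 18*u*log(u + 3/2) - 8*u*log(u + 2) - 10*log(u + 1) + 18*log(u + 3/2) - 8*log(u + 2) - 2)/(u + 1) is an antiderivative of f.
Check: d/du[(-10*u*log(u + 1) + 18*u*log(u + 3/2) - 8*u*log(u + 2) - 10*log(u + 1) + 18*log(u + 3/2) - 8*log(u + 2) - 2)/(u + 1)] = 2*u**2/(2*u**4 + 11*u**3 + 22*u**2 + 19*u + 6) = f(u).
F(1) = -8*log(3) - 10*log(2) - 1 + 18*log(5/2); F(1/2) = -8*log(5/2) - 10*log(3/2) - 4/3 + 18*log(2).
Integral = F(1) - F(1/2) = -28*log(2) - 8*log(3) + 1/3 + 10*log(3/2) + 26*log(5/2).

Antiderivative: F(u) = (-10*u*log(u + 1) + 18*u*log(u + 3/2) - 8*u*log(u + 2) - 10*log(u + 1) + 18*log(u + 3/2) - 8*log(u + 2) - 2)/(u + 1); value = -28*log(2) - 8*log(3) + 1/3 + 10*log(3/2) + 26*log(5/2)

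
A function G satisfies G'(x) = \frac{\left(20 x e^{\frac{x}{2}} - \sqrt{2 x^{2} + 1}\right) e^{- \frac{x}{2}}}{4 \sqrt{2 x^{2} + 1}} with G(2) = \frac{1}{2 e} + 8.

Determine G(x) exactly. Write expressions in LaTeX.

Differentiate the proposed G(x) back; it has to land on the given G'(x).
A general antiderivative is \frac{5 \sqrt{2 x^{2} + 1}}{2} + \frac{e^{- \frac{x}{2}}}{2} + C.
The condition gives C = \frac{1}{2 e} + 8 - (\frac{1}{2 e} + \frac{15}{2}) = \frac{1}{2}.
So G(x) = \frac{\left(5 \sqrt{2 x^{2} + 1} e^{\frac{x}{2}} + e^{\frac{x}{2}} + 1\right) e^{- \frac{x}{2}}}{2}.
Check: d/dx[\frac{\left(5 \sqrt{2 x^{2} + 1} e^{\frac{x}{2}} + e^{\frac{x}{2}} + 1\right) e^{- \frac{x}{2}}}{2}] = \frac{\left(20 x e^{\frac{x}{2}} - \sqrt{2 x^{2} + 1}\right) e^{- \frac{x}{2}}}{4 \sqrt{2 x^{2} + 1}} = G'(x).

G(x) = \frac{\left(5 \sqrt{2 x^{2} + 1} e^{\frac{x}{2}} + e^{\frac{x}{2}} + 1\right) e^{- \frac{x}{2}}}{2}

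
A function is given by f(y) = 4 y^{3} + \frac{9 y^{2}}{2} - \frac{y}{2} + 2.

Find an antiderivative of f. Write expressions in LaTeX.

Integrate term by term and add the pieces.
Check: d/dy[y^{4} + \frac{3 y^{3}}{2} - \frac{y^{2}}{4} + 2 y] = 4 y^{3} + \frac{9 y^{2}}{2} - \frac{y}{2} + 2 = f(y).

An antiderivative is F(y) = y^{4} + \frac{3 y^{3}}{2} - \frac{y^{2}}{4} + 2 y.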